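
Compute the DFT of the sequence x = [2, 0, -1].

X[k] = Σ(n=0 to 2) x[n] · ω_3^(nk)
where ω_3 = e^(-2πi/3)

Computing each X[k]:
X[0] = 1
X[1] = 2.5000-0.8660i
X[2] = 2.5000+0.8660i

X = [1, 2.5000-0.8660i, 2.5000+0.8660i]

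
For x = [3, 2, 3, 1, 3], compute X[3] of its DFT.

X[3] = Σ(n=0 to 4) x[n] · ω_5^(3n) where ω_5 = e^(-2πi/5)
= (3)·ω_5^0 + (2)·ω_5^3 + (3)·ω_5^6 + (1)·ω_5^9 + (3)·ω_5^12

X[3] = 0.1910-2.4899i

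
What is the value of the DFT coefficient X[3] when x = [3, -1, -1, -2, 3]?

X[3] = Σ(n=0 to 4) x[n] · ω_5^(3n) where ω_5 = e^(-2πi/5)
= (3)·ω_5^0 + (-1)·ω_5^3 + (-1)·ω_5^6 + (-2)·ω_5^9 + (3)·ω_5^12

X[3] = 0.4549-3.3022i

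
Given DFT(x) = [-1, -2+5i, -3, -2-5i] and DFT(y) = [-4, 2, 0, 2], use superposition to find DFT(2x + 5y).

By linearity: DFT(2x + 5y) = 2·DFT(x) + 5·DFT(y)
= 2·[-1, -2+5i, -3, -2-5i] + 5·[-4, 2, 0, 2]

Computing element-wise:
Z[0] = 2·(-1) + 5·(-4) = -22
Z[1] = 2·(-2+5i) + 5·(2) = 6+10i
Z[2] = 2·(-3) + 5·(0) = -6
Z[3] = 2·(-2-5i) + 5·(2) = 6-10i

DFT(2x + 5y) = 2·X + 5·Y = [-22, 6+10i, -6, 6-10i]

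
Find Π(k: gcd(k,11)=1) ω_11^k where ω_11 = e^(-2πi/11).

The primitive 11th roots of unity are ω_11^k for k coprime to 11: k ∈ {1, 2, 3, 4, 5, 6, 7, 8, 9, 10}
Their product equals the constant term of the cyclotomic polynomial Φ_11(x) up to sign.
For n ≥ 3, the product of all primitive nth roots of unity is 1. (For n=1 it is 1; for n=2 it is -1.)

1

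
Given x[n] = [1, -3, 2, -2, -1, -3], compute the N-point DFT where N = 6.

X[k] = Σ(n=0 to 5) x[n] · ω_6^(nk)
where ω_6 = e^(-2πi/6)

Computing each X[k]:
X[0] = -6
X[1] = -0.5000-2.5981i
X[2] = 1.5000+2.5981i
X[3] = 10
X[4] = 1.5000-2.5981i
X[5] = -0.5000+2.5981i

X = [-6, -0.5000-2.5981i, 1.5000+2.5981i, 10, 1.5000-2.5981i, -0.5000+2.5981i]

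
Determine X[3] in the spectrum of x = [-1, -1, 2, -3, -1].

X[3] = Σ(n=0 to 4) x[n] · ω_5^(3n) where ω_5 = e^(-2πi/5)
= (-1)·ω_5^0 + (-1)·ω_5^3 + (2)·ω_5^6 + (-3)·ω_5^9 + (-1)·ω_5^12

X[3] = 0.3090-4.7553i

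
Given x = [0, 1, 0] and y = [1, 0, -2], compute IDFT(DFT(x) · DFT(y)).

(x ⊛ y)[n] = Σ(m=0 to 2) x[m] · y[(n-m) mod 3]

Computing each output sample:
(x ⊛ y)[0] = -2
(x ⊛ y)[1] = 1
(x ⊛ y)[2] = 0

x ⊛ y = [-2, 1, 0]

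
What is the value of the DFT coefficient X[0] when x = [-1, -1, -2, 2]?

X[0] = Σ(n=0 to 3) x[n] · ω_4^0 = Σ x[n]
= (-1) + (-1) + (-2) + (2)

X[0] = -2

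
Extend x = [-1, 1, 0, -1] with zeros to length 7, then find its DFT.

Original 4-point DFT: [-1, -1-2i, -1, -1+2i]
Zero-padded 7-point DFT provides frequency interpolation.

DFT_7([x, 0, ...]) = [-1, 0.5245-0.3479i, -1.8460-1.7568i, -1.6784+0.5410i, -1.6784-0.5410i, -1.8460+1.7568i, 0.5245+0.3479i]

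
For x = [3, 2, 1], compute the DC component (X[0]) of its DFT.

X[0] = Σ(n=0 to 2) x[n] · ω_3^0 = Σ x[n]
= (3) + (2) + (1)

X[0] = 6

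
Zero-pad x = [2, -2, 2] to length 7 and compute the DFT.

Original 3-point DFT: [2, 2.0000+3.4641i, 2.0000-3.4641i]
Zero-padded 7-point DFT provides frequency interpolation.

DFT_7([x, 0, ...]) = [2, 0.3080-0.3862i, 0.6431+2.8176i, 5.0489+2.4314i, 5.0489-2.4314i, 0.6431-2.8176i, 0.3080+0.3862i]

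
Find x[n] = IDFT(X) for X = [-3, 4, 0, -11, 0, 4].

x[n] = (1/6) Σ(k=0 to 5) X[k] · e^(2πikn/6)

Computing each x[n]:
x[0] = -1
x[1] = 2
x[2] = -3
x[3] = 0
x[4] = -3
x[5] = 2

x = [-1, 2, -3, 0, -3, 2]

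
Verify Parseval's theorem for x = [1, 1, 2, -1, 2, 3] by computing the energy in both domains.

Time domain:
Σ|x[n]|² = |1|² + |1|² + |2|² + |-1|² + |2|² + |3|² = 20.0000

Frequency domain:
(1/6)Σ|X[k]|² = (1/6)(|8|² + |2.0000+1.7321i|² + |-4.0000+1.7321i|² + |2|² + |-4.0000-1.7321i|² + |2.0000-1.7321i|²) = (1/6)·120.0000 = 20.0000

Both sides agree, confirming Parseval's theorem.

Σ|x[n]|² = (1/N)Σ|X[k]|² = 20.0000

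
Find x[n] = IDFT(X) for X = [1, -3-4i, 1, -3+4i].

x[n] = (1/4) Σ(k=0 to 3) X[k] · e^(2πikn/4)

Computing each x[n]:
x[0] = -1
x[1] = 2
x[2] = 2
x[3] = -2

x = [-1, 2, 2, -2]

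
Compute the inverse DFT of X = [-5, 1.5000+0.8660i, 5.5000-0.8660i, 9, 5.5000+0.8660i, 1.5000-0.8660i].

x[n] = (1/6) Σ(k=0 to 5) X[k] · e^(2πikn/6)

Computing each x[n]:
x[0] = 3
x[1] = -3
x[2] = -1
x[3] = -1
x[4] = 0
x[5] = -3

x = [3, -3, -1, -1, 0, -3]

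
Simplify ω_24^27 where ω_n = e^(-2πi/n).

Since ω_24^24 = 1, powers reduce modulo 24.
27 mod 24 = 3
So ω_24^27 = ω_24^3 = e^(-2πi·3/24)

ω_24^27 = ω_24^3 = 0.7071-0.7071i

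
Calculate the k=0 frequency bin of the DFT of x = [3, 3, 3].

X[0] = Σ(n=0 to 2) x[n] · ω_3^0 = Σ x[n]
= (3) + (3) + (3)

X[0] = 9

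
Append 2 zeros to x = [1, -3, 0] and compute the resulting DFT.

Original 3-point DFT: [-2, 2.5000+2.5981i, 2.5000-2.5981i]
Zero-padded 5-point DFT provides frequency interpolation.

DFT_5([x, 0, ...]) = [-2, 0.0729+2.8532i, 3.4271+1.7634i, 3.4271-1.7634i, 0.0729-2.8532i]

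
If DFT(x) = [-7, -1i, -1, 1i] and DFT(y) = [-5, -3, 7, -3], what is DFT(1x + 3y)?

By linearity: DFT(1x + 3y) = 1·DFT(x) + 3·DFT(y)
= 1·[-7, -1i, -1, 1i] + 3·[-5, -3, 7, -3]

Computing element-wise:
Z[0] = 1·(-7) + 3·(-5) = -22
Z[1] = 1·(-1i) + 3·(-3) = -9-1i
Z[2] = 1·(-1) + 3·(7) = 20
Z[3] = 1·(1i) + 3·(-3) = -9+1i

DFT(1x + 3y) = 1·X + 3·Y = [-22, -9-1i, 20, -9+1i]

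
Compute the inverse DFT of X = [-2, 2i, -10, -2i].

x[n] = (1/4) Σ(k=0 to 3) X[k] · e^(2πikn/4)

Computing each x[n]:
x[0] = -3
x[1] = 1
x[2] = -3
x[3] = 3

x = [-3, 1, -3, 3]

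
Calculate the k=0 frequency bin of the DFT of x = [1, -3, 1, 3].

X[0] = Σ(n=0 to 3) x[n] · ω_4^0 = Σ x[n]
= (1) + (-3) + (1) + (3)

X[0] = 2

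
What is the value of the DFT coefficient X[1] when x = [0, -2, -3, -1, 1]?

X[1] = Σ(n=0 to 4) x[n] · ω_5^(1n) where ω_5 = e^(-2πi/5)
= (0)·ω_5^0 + (-2)·ω_5^1 + (-3)·ω_5^2 + (-1)·ω_5^3 + (1)·ω_5^4

X[1] = 2.9271+4.0287i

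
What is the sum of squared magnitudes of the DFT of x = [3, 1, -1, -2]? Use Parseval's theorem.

Parseval: Σ|x[n]|² = (1/N)Σ|X[k]|², so Σ|X[k]|² = N·Σ|x[n]|² = 4·15.0000

Σ|X[k]|² = N·Σ|x[n]|² = 4·15.0000 = 60.0000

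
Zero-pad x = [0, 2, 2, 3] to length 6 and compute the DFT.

Original 4-point DFT: [7, -2+1i, -3, -2-1i]
Zero-padded 6-point DFT provides frequency interpolation.

DFT_6([x, 0, ...]) = [7, -3.0000-3.4641i, 1, -3, 1, -3.0000+3.4641i]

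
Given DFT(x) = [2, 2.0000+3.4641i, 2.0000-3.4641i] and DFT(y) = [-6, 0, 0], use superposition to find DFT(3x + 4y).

By linearity: DFT(3x + 4y) = 3·DFT(x) + 4·DFT(y)
= 3·[2, 2.0000+3.4641i, 2.0000-3.4641i] + 4·[-6, 0, 0]

Computing element-wise:
Z[0] = 3·(2) + 4·(-6) = -18
Z[1] = 3·(2.0000+3.4641i) + 4·(0) = 6.0000+10.3923i
Z[2] = 3·(2.0000-3.4641i) + 4·(0) = 6.0000-10.3923i

DFT(3x + 4y) = 3·X + 4·Y = [-18, 6.0000+10.3923i, 6.0000-10.3923i]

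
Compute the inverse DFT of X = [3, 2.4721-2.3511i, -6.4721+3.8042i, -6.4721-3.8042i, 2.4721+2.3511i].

x[n] = (1/5) Σ(k=0 to 4) X[k] · e^(2πikn/5)

Computing each x[n]:
x[0] = -1
x[1] = 3
x[2] = 1
x[3] = -3
x[4] = 3

x = [-1, 3, 1, -3, 3]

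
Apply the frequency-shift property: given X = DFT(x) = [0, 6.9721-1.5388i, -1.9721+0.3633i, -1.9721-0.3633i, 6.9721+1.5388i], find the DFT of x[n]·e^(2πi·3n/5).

Modulation property: DFT(ω_5^(-3n)·x[n]) = X[(k-3) mod 5], so circularly shift X by 3 positions.

X[k-3] = [-1.9721+0.3633i, -1.9721-0.3633i, 6.9721+1.5388i, 0, 6.9721-1.5388i]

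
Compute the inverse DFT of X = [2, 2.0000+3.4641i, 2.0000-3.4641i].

x[n] = (1/3) Σ(k=0 to 2) X[k] · e^(2πikn/3)

Computing each x[n]:
x[0] = 2
x[1] = -2
x[2] = 2

x = [2, -2, 2]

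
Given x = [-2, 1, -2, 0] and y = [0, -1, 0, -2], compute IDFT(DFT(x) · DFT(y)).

(x ⊛ y)[n] = Σ(m=0 to 3) x[m] · y[(n-m) mod 4]

Computing each output sample:
(x ⊛ y)[0] = -2
(x ⊛ y)[1] = 6
(x ⊛ y)[2] = -1
(x ⊛ y)[3] = 6

x ⊛ y = [-2, 6, -1, 6]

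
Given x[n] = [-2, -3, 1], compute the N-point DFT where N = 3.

X[k] = Σ(n=0 to 2) x[n] · ω_3^(nk)
where ω_3 = e^(-2πi/3)

Computing each X[k]:
X[0] = -4
X[1] = -1.0000+3.4641i
X[2] = -1.0000-3.4641i

X = [-4, -1.0000+3.4641i, -1.0000-3.4641i]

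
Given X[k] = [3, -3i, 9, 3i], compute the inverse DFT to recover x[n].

x[n] = (1/4) Σ(k=0 to 3) X[k] · e^(2πikn/4)

Computing each x[n]:
x[0] = 3
x[1] = 0
x[2] = 3
x[3] = -3

x = [3, 0, 3, -3]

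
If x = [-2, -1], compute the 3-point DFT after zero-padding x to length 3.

Original 2-point DFT: [-3, -1]
Zero-padded 3-point DFT provides frequency interpolation.

DFT_3([x, 0, ...]) = [-3, -1.5000+0.8660i, -1.5000-0.8660i]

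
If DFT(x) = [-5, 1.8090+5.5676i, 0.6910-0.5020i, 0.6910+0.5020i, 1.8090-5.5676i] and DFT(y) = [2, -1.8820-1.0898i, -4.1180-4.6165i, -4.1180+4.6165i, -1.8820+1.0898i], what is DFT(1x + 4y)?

By linearity: DFT(1x + 4y) = 1·DFT(x) + 4·DFT(y)
= 1·[-5, 1.8090+5.5676i, 0.6910-0.5020i, 0.6910+0.5020i, 1.8090-5.5676i] + 4·[2, -1.8820-1.0898i, -4.1180-4.6165i, -4.1180+4.6165i, -1.8820+1.0898i]

Computing element-wise:
Z[0] = 1·(-5) + 4·(2) = 3
Z[1] = 1·(1.8090+5.5676i) + 4·(-1.8820-1.0898i) = -5.7190+1.2084i
Z[2] = 1·(0.6910-0.5020i) + 4·(-4.1180-4.6165i) = -15.7810-18.9680i
Z[3] = 1·(0.6910+0.5020i) + 4·(-4.1180+4.6165i) = -15.7810+18.9680i
Z[4] = 1·(1.8090-5.5676i) + 4·(-1.8820+1.0898i) = -5.7190-1.2084i

DFT(1x + 4y) = 1·X + 4·Y = [3, -5.7190+1.2084i, -15.7810-18.9680i, -15.7810+18.9680i, -5.7190-1.2084i]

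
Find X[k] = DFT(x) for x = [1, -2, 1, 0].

X[k] = Σ(n=0 to 3) x[n] · ω_4^(nk)
where ω_4 = e^(-2πi/4)

Computing each X[k]:
X[0] = 0
X[1] = 2i
X[2] = 4
X[3] = -2i

X = [0, 2i, 4, -2i]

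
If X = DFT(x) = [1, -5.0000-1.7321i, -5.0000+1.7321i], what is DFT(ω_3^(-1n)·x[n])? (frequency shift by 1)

Modulation property: DFT(ω_3^(-1n)·x[n]) = X[(k-1) mod 3], so circularly shift X by 1 positions.

X[k-1] = [-5.0000+1.7321i, 1, -5.0000-1.7321i]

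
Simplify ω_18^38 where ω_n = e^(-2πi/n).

Since ω_18^18 = 1, powers reduce modulo 18.
38 mod 18 = 2
So ω_18^38 = ω_18^2 = e^(-2πi·2/18)

ω_18^38 = ω_18^2 = 0.7660-0.6428i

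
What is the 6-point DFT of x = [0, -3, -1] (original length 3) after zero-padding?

Original 3-point DFT: [-4, 2.0000+1.7321i, 2.0000-1.7321i]
Zero-padded 6-point DFT provides frequency interpolation.

DFT_6([x, 0, ...]) = [-4, -1.0000+3.4641i, 2.0000+1.7321i, 2, 2.0000-1.7321i, -1.0000-3.4641i]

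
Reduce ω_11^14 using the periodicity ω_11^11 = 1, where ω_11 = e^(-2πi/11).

Since ω_11^11 = 1, powers reduce modulo 11.
14 mod 11 = 3
So ω_11^14 = ω_11^3 = e^(-2πi·3/11)

ω_11^14 = ω_11^3 = -0.1423-0.9898i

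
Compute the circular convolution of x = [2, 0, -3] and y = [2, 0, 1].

(x ⊛ y)[n] = Σ(m=0 to 2) x[m] · y[(n-m) mod 3]

Computing each output sample:
(x ⊛ y)[0] = 4
(x ⊛ y)[1] = -3
(x ⊛ y)[2] = -4

x ⊛ y = [4, -3, -4]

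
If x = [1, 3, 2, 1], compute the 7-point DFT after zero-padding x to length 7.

Original 4-point DFT: [7, -1-2i, -1, -1+2i]
Zero-padded 7-point DFT provides frequency interpolation.

DFT_7([x, 0, ...]) = [7, 1.5245-4.7292i, -0.8460-1.2752i, -0.6784-0.7129i, -0.6784+0.7129i, -0.8460+1.2752i, 1.5245+4.7292i]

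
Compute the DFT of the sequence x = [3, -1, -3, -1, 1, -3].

X[k] = Σ(n=0 to 5) x[n] · ω_6^(nk)
where ω_6 = e^(-2πi/6)

Computing each X[k]:
X[0] = -4
X[1] = 3.0000+1.7321i
X[2] = 5.0000-5.1962i
X[3] = 6
X[4] = 5.0000+5.1962i
X[5] = 3.0000-1.7321i

X = [-4, 3.0000+1.7321i, 5.0000-5.1962i, 6, 5.0000+5.1962i, 3.0000-1.7321i]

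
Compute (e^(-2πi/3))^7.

Since ω_3^3 = 1, powers reduce modulo 3.
7 mod 3 = 1
So ω_3^7 = ω_3^1 = e^(-2πi·1/3)

ω_3^7 = ω_3^1 = -0.5000-0.8660i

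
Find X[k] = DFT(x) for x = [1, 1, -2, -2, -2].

X[k] = Σ(n=0 to 4) x[n] · ω_5^(nk)
where ω_5 = e^(-2πi/5)

Computing each X[k]:
X[0] = -4
X[1] = 3.9271-2.8532i
X[2] = 0.5729-1.7634i
X[3] = 0.5729+1.7634i
X[4] = 3.9271+2.8532i

X = [-4, 3.9271-2.8532i, 0.5729-1.7634i, 0.5729+1.7634i, 3.9271+2.8532i]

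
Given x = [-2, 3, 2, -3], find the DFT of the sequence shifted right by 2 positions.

Time shift by 2: X_shifted[k] = ω_4^(2k) · X[k]
Shifted x = [2, -3, -2, 3]

DFT(x[n-2]) = [0, 4+6i, 0, 4-6i]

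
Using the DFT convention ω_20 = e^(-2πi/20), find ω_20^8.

ω_20^8 = e^(-2πi·8/20)
= cos(-2π·8/20) + i·sin(-2π·8/20)
= cos(-16π/20) + i·sin(-16π/20)

ω_20^8 = cos(-16π/20) + i·sin(-16π/20) = -0.8090-0.5878i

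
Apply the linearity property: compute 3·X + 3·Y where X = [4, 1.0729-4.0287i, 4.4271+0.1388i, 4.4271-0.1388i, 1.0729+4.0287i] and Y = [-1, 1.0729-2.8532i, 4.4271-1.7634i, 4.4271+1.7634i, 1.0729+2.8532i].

By linearity: DFT(3x + 3y) = 3·DFT(x) + 3·DFT(y)
= 3·[4, 1.0729-4.0287i, 4.4271+0.1388i, 4.4271-0.1388i, 1.0729+4.0287i] + 3·[-1, 1.0729-2.8532i, 4.4271-1.7634i, 4.4271+1.7634i, 1.0729+2.8532i]

Computing element-wise:
Z[0] = 3·(4) + 3·(-1) = 9
Z[1] = 3·(1.0729-4.0287i) + 3·(1.0729-2.8532i) = 6.4374-20.6457i
Z[2] = 3·(4.4271+0.1388i) + 3·(4.4271-1.7634i) = 26.5626-4.8738i
Z[3] = 3·(4.4271-0.1388i) + 3·(4.4271+1.7634i) = 26.5626+4.8738i
Z[4] = 3·(1.0729+4.0287i) + 3·(1.0729+2.8532i) = 6.4374+20.6457i

DFT(3x + 3y) = 3·X + 3·Y = [9, 6.4374-20.6457i, 26.5626-4.8738i, 26.5626+4.8738i, 6.4374+20.6457i]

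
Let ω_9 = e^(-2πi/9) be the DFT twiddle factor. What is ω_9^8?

ω_9^8 = e^(-2πi·8/9)
= cos(-2π·8/9) + i·sin(-2π·8/9)
= cos(-16π/9) + i·sin(-16π/9)

ω_9^8 = cos(-16π/9) + i·sin(-16π/9) = 0.7660+0.6428i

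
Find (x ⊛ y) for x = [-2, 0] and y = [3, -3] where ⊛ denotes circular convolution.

(x ⊛ y)[n] = Σ(m=0 to 1) x[m] · y[(n-m) mod 2]

Computing each output sample:
(x ⊛ y)[0] = -6
(x ⊛ y)[1] = 6

x ⊛ y = [-6, 6]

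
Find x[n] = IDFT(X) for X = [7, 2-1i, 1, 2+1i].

x[n] = (1/4) Σ(k=0 to 3) X[k] · e^(2πikn/4)

Computing each x[n]:
x[0] = 3
x[1] = 2
x[2] = 1
x[3] = 1

x = [3, 2, 1, 1]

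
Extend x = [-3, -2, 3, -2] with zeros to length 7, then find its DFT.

Original 4-point DFT: [-4, -6, 4, -6]
Zero-padded 7-point DFT provides frequency interpolation.

DFT_7([x, 0, ...]) = [-4, -3.1126-0.4934i, -6.5048+1.6878i, 1.1174+5.1631i, 1.1174-5.1631i, -6.5048-1.6878i, -3.1126+0.4934i]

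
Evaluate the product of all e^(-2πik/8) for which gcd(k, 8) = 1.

The primitive 8th roots of unity are ω_8^k for k coprime to 8: k ∈ {1, 3, 5, 7}
Their product equals the constant term of the cyclotomic polynomial Φ_8(x) up to sign.
For n ≥ 3, the product of all primitive nth roots of unity is 1. (For n=1 it is 1; for n=2 it is -1.)

1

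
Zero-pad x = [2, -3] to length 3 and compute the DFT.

Original 2-point DFT: [-1, 5]
Zero-padded 3-point DFT provides frequency interpolation.

DFT_3([x, 0, ...]) = [-1, 3.5000+2.5981i, 3.5000-2.5981i]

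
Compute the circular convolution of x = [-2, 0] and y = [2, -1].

(x ⊛ y)[n] = Σ(m=0 to 1) x[m] · y[(n-m) mod 2]

Computing each output sample:
(x ⊛ y)[0] = -4
(x ⊛ y)[1] = 2

x ⊛ y = [-4, 2]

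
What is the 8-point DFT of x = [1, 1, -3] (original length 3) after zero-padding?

Original 3-point DFT: [-1, 2.0000-3.4641i, 2.0000+3.4641i]
Zero-padded 8-point DFT provides frequency interpolation.

DFT_8([x, 0, ...]) = [-1, 1.7071+2.2929i, 4-1i, 0.2929-3.7071i, -3, 0.2929+3.7071i, 4+1i, 1.7071-2.2929i]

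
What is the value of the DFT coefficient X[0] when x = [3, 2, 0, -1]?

X[0] = Σ(n=0 to 3) x[n] · ω_4^0 = Σ x[n]
= (3) + (2) + (0) + (-1)

X[0] = 4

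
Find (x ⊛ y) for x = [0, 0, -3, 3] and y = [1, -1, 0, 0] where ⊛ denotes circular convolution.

(x ⊛ y)[n] = Σ(m=0 to 3) x[m] · y[(n-m) mod 4]

Computing each output sample:
(x ⊛ y)[0] = -3
(x ⊛ y)[1] = 0
(x ⊛ y)[2] = -3
(x ⊛ y)[3] = 6

x ⊛ y = [-3, 0, -3, 6]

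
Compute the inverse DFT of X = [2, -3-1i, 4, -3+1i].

x[n] = (1/4) Σ(k=0 to 3) X[k] · e^(2πikn/4)

Computing each x[n]:
x[0] = 0
x[1] = 0
x[2] = 3
x[3] = -1

x = [0, 0, 3, -1]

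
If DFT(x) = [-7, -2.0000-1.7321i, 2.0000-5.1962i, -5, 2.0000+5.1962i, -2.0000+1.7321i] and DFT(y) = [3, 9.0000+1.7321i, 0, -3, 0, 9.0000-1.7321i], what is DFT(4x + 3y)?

By linearity: DFT(4x + 3y) = 4·DFT(x) + 3·DFT(y)
= 4·[-7, -2.0000-1.7321i, 2.0000-5.1962i, -5, 2.0000+5.1962i, -2.0000+1.7321i] + 3·[3, 9.0000+1.7321i, 0, -3, 0, 9.0000-1.7321i]

Computing element-wise:
Z[0] = 4·(-7) + 3·(3) = -19
Z[1] = 4·(-2.0000-1.7321i) + 3·(9.0000+1.7321i) = 19.0000-1.7321i
Z[2] = 4·(2.0000-5.1962i) + 3·(0) = 8.0000-20.7848i
Z[3] = 4·(-5) + 3·(-3) = -29
Z[4] = 4·(2.0000+5.1962i) + 3·(0) = 8.0000+20.7848i
Z[5] = 4·(-2.0000+1.7321i) + 3·(9.0000-1.7321i) = 19.0000+1.7321i

DFT(4x + 3y) = 4·X + 3·Y = [-19, 19.0000-1.7321i, 8.0000-20.7848i, -29, 8.0000+20.7848i, 19.0000+1.7321i]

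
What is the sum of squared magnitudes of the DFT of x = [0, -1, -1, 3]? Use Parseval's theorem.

Parseval: Σ|x[n]|² = (1/N)Σ|X[k]|², so Σ|X[k]|² = N·Σ|x[n]|² = 4·11.0000

Σ|X[k]|² = N·Σ|x[n]|² = 4·11.0000 = 44.0000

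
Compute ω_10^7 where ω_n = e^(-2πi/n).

ω_10^7 = e^(-2πi·7/10)
= cos(-2π·7/10) + i·sin(-2π·7/10)
= cos(-14π/10) + i·sin(-14π/10)

ω_10^7 = cos(-14π/10) + i·sin(-14π/10) = -0.3090+0.9511i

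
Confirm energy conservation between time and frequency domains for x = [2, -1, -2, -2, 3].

Time domain:
Σ|x[n]|² = |2|² + |-1|² + |-2|² + |-2|² + |3|² = 22.0000

Frequency domain:
(1/5)Σ|X[k]|² = (1/5)(|0|² + |5.8541+3.8042i|² + |-0.8541+2.3511i|² + |-0.8541-2.3511i|² + |5.8541-3.8042i|²) = (1/5)·110.0000 = 22.0000

Both sides agree, confirming Parseval's theorem.

Σ|x[n]|² = (1/N)Σ|X[k]|² = 22.0000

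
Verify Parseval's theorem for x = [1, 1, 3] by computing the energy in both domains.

Time domain:
Σ|x[n]|² = |1|² + |1|² + |3|² = 11.0000

Frequency domain:
(1/3)Σ|X[k]|² = (1/3)(|5|² + |-1.0000+1.7321i|² + |-1.0000-1.7321i|²) = (1/3)·33.0000 = 11.0000

Both sides agree, confirming Parseval's theorem.

Σ|x[n]|² = (1/N)Σ|X[k]|² = 11.0000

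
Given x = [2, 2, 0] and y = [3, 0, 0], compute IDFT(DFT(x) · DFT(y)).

(x ⊛ y)[n] = Σ(m=0 to 2) x[m] · y[(n-m) mod 3]

Computing each output sample:
(x ⊛ y)[0] = 6
(x ⊛ y)[1] = 6
(x ⊛ y)[2] = 0

x ⊛ y = [6, 6, 0]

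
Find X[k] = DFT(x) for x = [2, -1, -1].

X[k] = Σ(n=0 to 2) x[n] · ω_3^(nk)
where ω_3 = e^(-2πi/3)

Computing each X[k]:
X[0] = 0
X[1] = 3
X[2] = 3

X = [0, 3, 3]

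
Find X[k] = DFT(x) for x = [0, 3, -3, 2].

X[k] = Σ(n=0 to 3) x[n] · ω_4^(nk)
where ω_4 = e^(-2πi/4)

Computing each X[k]:
X[0] = 2
X[1] = 3-1i
X[2] = -8
X[3] = 3+1i

X = [2, 3-1i, -8, 3+1i]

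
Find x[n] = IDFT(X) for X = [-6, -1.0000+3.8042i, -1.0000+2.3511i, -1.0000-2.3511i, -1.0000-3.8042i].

x[n] = (1/5) Σ(k=0 to 4) X[k] · e^(2πikn/5)

Computing each x[n]:
x[0] = -2
x[1] = -3
x[2] = -1
x[3] = -1
x[4] = 1

x = [-2, -3, -1, -1, 1]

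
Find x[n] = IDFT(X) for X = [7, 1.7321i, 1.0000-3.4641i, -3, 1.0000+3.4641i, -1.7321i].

x[n] = (1/6) Σ(k=0 to 5) X[k] · e^(2πikn/6)

Computing each x[n]:
x[0] = 1
x[1] = 2
x[2] = -1
x[3] = 2
x[4] = 2
x[5] = 1

x = [1, 2, -1, 2, 2, 1]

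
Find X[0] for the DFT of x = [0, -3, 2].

X[0] = Σ(n=0 to 2) x[n] · ω_3^0 = Σ x[n]
= (0) + (-3) + (2)

X[0] = -1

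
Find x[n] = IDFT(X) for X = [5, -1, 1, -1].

x[n] = (1/4) Σ(k=0 to 3) X[k] · e^(2πikn/4)

Computing each x[n]:
x[0] = 1
x[1] = 1
x[2] = 2
x[3] = 1

x = [1, 1, 2, 1]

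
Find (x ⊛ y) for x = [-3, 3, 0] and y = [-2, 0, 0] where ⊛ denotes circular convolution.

(x ⊛ y)[n] = Σ(m=0 to 2) x[m] · y[(n-m) mod 3]

Computing each output sample:
(x ⊛ y)[0] = 6
(x ⊛ y)[1] = -6
(x ⊛ y)[2] = 0

x ⊛ y = [6, -6, 0]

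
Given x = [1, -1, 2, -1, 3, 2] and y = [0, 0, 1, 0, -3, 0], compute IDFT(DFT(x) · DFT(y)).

(x ⊛ y)[n] = Σ(m=0 to 5) x[m] · y[(n-m) mod 6]

Computing each output sample:
(x ⊛ y)[0] = -3
(x ⊛ y)[1] = 5
(x ⊛ y)[2] = -8
(x ⊛ y)[3] = -7
(x ⊛ y)[4] = -1
(x ⊛ y)[5] = 2

x ⊛ y = [-3, 5, -8, -7, -1, 2]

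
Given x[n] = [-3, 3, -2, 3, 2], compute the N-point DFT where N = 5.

X[k] = Σ(n=0 to 4) x[n] · ω_5^(nk)
where ω_5 = e^(-2πi/5)

Computing each X[k]:
X[0] = 3
X[1] = -2.2639+1.9879i
X[2] = -6.7361-5.3431i
X[3] = -6.7361+5.3431i
X[4] = -2.2639-1.9879i

X = [3, -2.2639+1.9879i, -6.7361-5.3431i, -6.7361+5.3431i, -2.2639-1.9879i]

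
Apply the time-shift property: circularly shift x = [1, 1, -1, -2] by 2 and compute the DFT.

Time shift by 2: X_shifted[k] = ω_4^(2k) · X[k]
Shifted x = [-1, -2, 1, 1]

DFT(x[n-2]) = [-1, -2+3i, 1, -2-3i]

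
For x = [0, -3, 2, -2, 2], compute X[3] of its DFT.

X[3] = Σ(n=0 to 4) x[n] · ω_5^(3n) where ω_5 = e^(-2πi/5)
= (0)·ω_5^0 + (-3)·ω_5^3 + (2)·ω_5^6 + (-2)·ω_5^9 + (2)·ω_5^12

X[3] = 0.8090-6.7432i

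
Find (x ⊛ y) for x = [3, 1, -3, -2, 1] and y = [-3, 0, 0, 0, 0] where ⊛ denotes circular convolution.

(x ⊛ y)[n] = Σ(m=0 to 4) x[m] · y[(n-m) mod 5]

Computing each output sample:
(x ⊛ y)[0] = -9
(x ⊛ y)[1] = -3
(x ⊛ y)[2] = 9
(x ⊛ y)[3] = 6
(x ⊛ y)[4] = -3

x ⊛ y = [-9, -3, 9, 6, -3]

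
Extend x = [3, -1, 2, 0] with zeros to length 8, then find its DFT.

Original 4-point DFT: [4, 1+1i, 6, 1-1i]
Zero-padded 8-point DFT provides frequency interpolation.

DFT_8([x, 0, ...]) = [4, 2.2929-1.2929i, 1+1i, 3.7071+2.7071i, 6, 3.7071-2.7071i, 1-1i, 2.2929+1.2929i]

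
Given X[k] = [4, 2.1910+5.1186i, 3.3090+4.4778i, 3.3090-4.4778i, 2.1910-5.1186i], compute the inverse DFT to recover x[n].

x[n] = (1/5) Σ(k=0 to 4) X[k] · e^(2πikn/5)

Computing each x[n]:
x[0] = 3
x[1] = -3
x[2] = 1
x[3] = 0
x[4] = 3

x = [3, -3, 1, 0, 3]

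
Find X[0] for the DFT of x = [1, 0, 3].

X[0] = Σ(n=0 to 2) x[n] · ω_3^0 = Σ x[n]
= (1) + (0) + (3)

X[0] = 4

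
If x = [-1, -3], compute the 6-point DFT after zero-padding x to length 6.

Original 2-point DFT: [-4, 2]
Zero-padded 6-point DFT provides frequency interpolation.

DFT_6([x, 0, ...]) = [-4, -2.5000+2.5981i, 0.5000+2.5981i, 2, 0.5000-2.5981i, -2.5000-2.5981i]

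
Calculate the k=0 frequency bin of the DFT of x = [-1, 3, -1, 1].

X[0] = Σ(n=0 to 3) x[n] · ω_4^0 = Σ x[n]
= (-1) + (3) + (-1) + (1)

X[0] = 2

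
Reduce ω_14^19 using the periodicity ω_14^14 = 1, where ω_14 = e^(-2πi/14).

Since ω_14^14 = 1, powers reduce modulo 14.
19 mod 14 = 5
So ω_14^19 = ω_14^5 = e^(-2πi·5/14)

ω_14^19 = ω_14^5 = -0.6235-0.7818i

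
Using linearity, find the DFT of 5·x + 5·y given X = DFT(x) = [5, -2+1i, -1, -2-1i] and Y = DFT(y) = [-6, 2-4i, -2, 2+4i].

By linearity: DFT(5x + 5y) = 5·DFT(x) + 5·DFT(y)
= 5·[5, -2+1i, -1, -2-1i] + 5·[-6, 2-4i, -2, 2+4i]

Computing element-wise:
Z[0] = 5·(5) + 5·(-6) = -5
Z[1] = 5·(-2+1i) + 5·(2-4i) = -15i
Z[2] = 5·(-1) + 5·(-2) = -15
Z[3] = 5·(-2-1i) + 5·(2+4i) = 15i

DFT(5x + 5y) = 5·X + 5·Y = [-5, -15i, -15, 15i]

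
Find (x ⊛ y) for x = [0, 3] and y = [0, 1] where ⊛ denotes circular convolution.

(x ⊛ y)[n] = Σ(m=0 to 1) x[m] · y[(n-m) mod 2]

Computing each output sample:
(x ⊛ y)[0] = 3
(x ⊛ y)[1] = 0

x ⊛ y = [3, 0]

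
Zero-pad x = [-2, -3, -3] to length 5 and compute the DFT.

Original 3-point DFT: [-8, 1, 1]
Zero-padded 5-point DFT provides frequency interpolation.

DFT_5([x, 0, ...]) = [-8, -0.5000+4.6165i, -0.5000-1.0898i, -0.5000+1.0898i, -0.5000-4.6165i]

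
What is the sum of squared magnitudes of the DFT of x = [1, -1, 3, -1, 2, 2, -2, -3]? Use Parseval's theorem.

Parseval: Σ|x[n]|² = (1/N)Σ|X[k]|², so Σ|X[k]|² = N·Σ|x[n]|² = 8·33.0000

Σ|X[k]|² = N·Σ|x[n]|² = 8·33.0000 = 264.0000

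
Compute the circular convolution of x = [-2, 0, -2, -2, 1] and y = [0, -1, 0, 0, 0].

(x ⊛ y)[n] = Σ(m=0 to 4) x[m] · y[(n-m) mod 5]

Computing each output sample:
(x ⊛ y)[0] = -1
(x ⊛ y)[1] = 2
(x ⊛ y)[2] = 0
(x ⊛ y)[3] = 2
(x ⊛ y)[4] = 2

x ⊛ y = [-1, 2, 0, 2, 2]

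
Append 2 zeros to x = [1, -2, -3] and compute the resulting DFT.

Original 3-point DFT: [-4, 3.5000-0.8660i, 3.5000+0.8660i]
Zero-padded 5-point DFT provides frequency interpolation.

DFT_5([x, 0, ...]) = [-4, 2.8090+3.6655i, 1.6910-1.6776i, 1.6910+1.6776i, 2.8090-3.6655i]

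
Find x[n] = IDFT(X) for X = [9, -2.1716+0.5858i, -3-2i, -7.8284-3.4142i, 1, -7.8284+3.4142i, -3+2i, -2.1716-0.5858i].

x[n] = (1/8) Σ(k=0 to 7) X[k] · e^(2πikn/8)

Computing each x[n]:
x[0] = -2
x[1] = 3
x[2] = 1
x[3] = 0
x[4] = 3
x[5] = 0
x[6] = 3
x[7] = 1

x = [-2, 3, 1, 0, 3, 0, 3, 1]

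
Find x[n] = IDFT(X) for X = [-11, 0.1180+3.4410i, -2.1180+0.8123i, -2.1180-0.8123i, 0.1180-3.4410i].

x[n] = (1/5) Σ(k=0 to 4) X[k] · e^(2πikn/5)

Computing each x[n]:
x[0] = -3
x[1] = -3
x[2] = -3
x[3] = -2
x[4] = 0

x = [-3, -3, -3, -2, 0]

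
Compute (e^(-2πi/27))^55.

Since ω_27^27 = 1, powers reduce modulo 27.
55 mod 27 = 1
So ω_27^55 = ω_27^1 = e^(-2πi·1/27)

ω_27^55 = ω_27^1 = 0.9730-0.2306i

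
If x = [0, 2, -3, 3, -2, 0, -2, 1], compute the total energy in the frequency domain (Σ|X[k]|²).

Parseval: Σ|x[n]|² = (1/N)Σ|X[k]|², so Σ|X[k]|² = N·Σ|x[n]|² = 8·31.0000

Σ|X[k]|² = N·Σ|x[n]|² = 8·31.0000 = 248.0000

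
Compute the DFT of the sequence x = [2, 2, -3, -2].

X[k] = Σ(n=0 to 3) x[n] · ω_4^(nk)
where ω_4 = e^(-2πi/4)

Computing each X[k]:
X[0] = -1
X[1] = 5-4i
X[2] = -1
X[3] = 5+4i

X = [-1, 5-4i, -1, 5+4i]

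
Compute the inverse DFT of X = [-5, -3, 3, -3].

x[n] = (1/4) Σ(k=0 to 3) X[k] · e^(2πikn/4)

Computing each x[n]:
x[0] = -2
x[1] = -2
x[2] = 1
x[3] = -2

x = [-2, -2, 1, -2]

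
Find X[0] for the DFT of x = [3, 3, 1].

X[0] = Σ(n=0 to 2) x[n] · ω_3^0 = Σ x[n]
= (3) + (3) + (1)

X[0] = 7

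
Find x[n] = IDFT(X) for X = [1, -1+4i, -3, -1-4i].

x[n] = (1/4) Σ(k=0 to 3) X[k] · e^(2πikn/4)

Computing each x[n]:
x[0] = -1
x[1] = -1
x[2] = 0
x[3] = 3

x = [-1, -1, 0, 3]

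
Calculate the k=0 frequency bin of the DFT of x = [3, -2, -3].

X[0] = Σ(n=0 to 2) x[n] · ω_3^0 = Σ x[n]
= (3) + (-2) + (-3)

X[0] = -2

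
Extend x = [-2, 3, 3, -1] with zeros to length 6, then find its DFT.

Original 4-point DFT: [3, -5-4i, -1, -5+4i]
Zero-padded 6-point DFT provides frequency interpolation.

DFT_6([x, 0, ...]) = [3, -1.0000-5.1962i, -6, -1, -6, -1.0000+5.1962i]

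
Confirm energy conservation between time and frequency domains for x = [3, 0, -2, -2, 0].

Time domain:
Σ|x[n]|² = |3|² + |0|² + |-2|² + |-2|² + |0|² = 17.0000

Frequency domain:
(1/5)Σ|X[k]|² = (1/5)(|-1|² + |6.2361|² + |1.7639|² + |1.7639|² + |6.2361|²) = (1/5)·85.0000 = 17.0000

Both sides agree, confirming Parseval's theorem.

Σ|x[n]|² = (1/N)Σ|X[k]|² = 17.0000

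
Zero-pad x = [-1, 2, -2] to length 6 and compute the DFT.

Original 3-point DFT: [-1, -1.0000-3.4641i, -1.0000+3.4641i]
Zero-padded 6-point DFT provides frequency interpolation.

DFT_6([x, 0, ...]) = [-1, 1, -1.0000-3.4641i, -5, -1.0000+3.4641i, 1]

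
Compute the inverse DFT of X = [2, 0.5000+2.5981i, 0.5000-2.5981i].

x[n] = (1/3) Σ(k=0 to 2) X[k] · e^(2πikn/3)

Computing each x[n]:
x[0] = 1
x[1] = -1
x[2] = 2

x = [1, -1, 2]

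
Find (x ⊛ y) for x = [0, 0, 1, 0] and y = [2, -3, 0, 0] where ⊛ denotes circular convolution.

(x ⊛ y)[n] = Σ(m=0 to 3) x[m] · y[(n-m) mod 4]

Computing each output sample:
(x ⊛ y)[0] = 0
(x ⊛ y)[1] = 0
(x ⊛ y)[2] = 2
(x ⊛ y)[3] = -3

x ⊛ y = [0, 0, 2, -3]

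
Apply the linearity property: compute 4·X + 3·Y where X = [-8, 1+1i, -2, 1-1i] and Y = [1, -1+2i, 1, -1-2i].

By linearity: DFT(4x + 3y) = 4·DFT(x) + 3·DFT(y)
= 4·[-8, 1+1i, -2, 1-1i] + 3·[1, -1+2i, 1, -1-2i]

Computing element-wise:
Z[0] = 4·(-8) + 3·(1) = -29
Z[1] = 4·(1+1i) + 3·(-1+2i) = 1+10i
Z[2] = 4·(-2) + 3·(1) = -5
Z[3] = 4·(1-1i) + 3·(-1-2i) = 1-10i

DFT(4x + 3y) = 4·X + 3·Y = [-29, 1+10i, -5, 1-10i]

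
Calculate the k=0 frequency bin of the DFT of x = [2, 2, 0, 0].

X[0] = Σ(n=0 to 3) x[n] · ω_4^0 = Σ x[n]
= (2) + (2) + (0) + (0)

X[0] = 4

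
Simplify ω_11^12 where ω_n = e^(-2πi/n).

Since ω_11^11 = 1, powers reduce modulo 11.
12 mod 11 = 1
So ω_11^12 = ω_11^1 = e^(-2πi·1/11)

ω_11^12 = ω_11^1 = 0.8413-0.5406i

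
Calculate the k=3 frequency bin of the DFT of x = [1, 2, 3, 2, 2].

X[3] = Σ(n=0 to 4) x[n] · ω_5^(3n) where ω_5 = e^(-2πi/5)
= (1)·ω_5^0 + (2)·ω_5^3 + (3)·ω_5^6 + (2)·ω_5^9 + (2)·ω_5^12

X[3] = -0.6910-0.9511i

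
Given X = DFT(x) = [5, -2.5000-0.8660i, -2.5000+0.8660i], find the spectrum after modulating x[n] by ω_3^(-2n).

Modulation property: DFT(ω_3^(-2n)·x[n]) = X[(k-2) mod 3], so circularly shift X by 2 positions.

X[k-2] = [-2.5000-0.8660i, -2.5000+0.8660i, 5]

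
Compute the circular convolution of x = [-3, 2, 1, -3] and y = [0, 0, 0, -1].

(x ⊛ y)[n] = Σ(m=0 to 3) x[m] · y[(n-m) mod 4]

Computing each output sample:
(x ⊛ y)[0] = -2
(x ⊛ y)[1] = -1
(x ⊛ y)[2] = 3
(x ⊛ y)[3] = 3

x ⊛ y = [-2, -1, 3, 3]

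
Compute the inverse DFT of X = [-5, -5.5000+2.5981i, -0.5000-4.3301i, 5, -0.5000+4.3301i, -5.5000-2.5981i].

x[n] = (1/6) Σ(k=0 to 5) X[k] · e^(2πikn/6)

Computing each x[n]:
x[0] = -2
x[1] = -2
x[2] = -1
x[3] = 0
x[4] = 3
x[5] = -3

x = [-2, -2, -1, 0, 3, -3]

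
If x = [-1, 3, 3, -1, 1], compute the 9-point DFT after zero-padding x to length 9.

Original 5-point DFT: [5, -1.3820-4.2533i, -3.6180+2.6287i, -3.6180-2.6287i, -1.3820+4.2533i]
Zero-padded 9-point DFT provides frequency interpolation.

DFT_9([x, 0, ...]) = [5, 1.3794-4.3588i, -2.0321-4.2037i, -5.5000-0.8660i, -0.8473+2.7531i, -0.8473-2.7531i, -5.5000+0.8660i, -2.0321+4.2037i, 1.3794+4.3588i]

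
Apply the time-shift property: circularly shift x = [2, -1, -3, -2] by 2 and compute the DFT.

Time shift by 2: X_shifted[k] = ω_4^(2k) · X[k]
Shifted x = [-3, -2, 2, -1]

DFT(x[n-2]) = [-4, -5+1i, 2, -5-1i]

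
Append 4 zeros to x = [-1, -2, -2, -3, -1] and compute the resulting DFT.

Original 5-point DFT: [-9, 2.1180+0.3633i, -0.1180+1.5388i, -0.1180-1.5388i, 2.1180-0.3633i]
Zero-padded 9-point DFT provides frequency interpolation.

DFT_9([x, 0, ...]) = [-9, -0.4397+6.1953i, 1.2660-0.5872i, -1.5000+0.8660i, 0.6736+1.0117i, 0.6736-1.0117i, -1.5000-0.8660i, 1.2660+0.5872i, -0.4397-6.1953i]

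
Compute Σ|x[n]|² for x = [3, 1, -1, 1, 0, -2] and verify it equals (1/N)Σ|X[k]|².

Time domain:
Σ|x[n]|² = |3|² + |1|² + |-1|² + |1|² + |0|² + |-2|² = 16.0000

Frequency domain:
(1/6)Σ|X[k]|² = (1/6)(|2|² + |2.0000-1.7321i|² + |5.0000-3.4641i|² + |2|² + |5.0000+3.4641i|² + |2.0000+1.7321i|²) = (1/6)·96.0000 = 16.0000

Both sides agree, confirming Parseval's theorem.

Σ|x[n]|² = (1/N)Σ|X[k]|² = 16.0000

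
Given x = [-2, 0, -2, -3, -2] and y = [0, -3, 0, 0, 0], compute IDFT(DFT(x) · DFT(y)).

(x ⊛ y)[n] = Σ(m=0 to 4) x[m] · y[(n-m) mod 5]

Computing each output sample:
(x ⊛ y)[0] = 6
(x ⊛ y)[1] = 6
(x ⊛ y)[2] = 0
(x ⊛ y)[3] = 6
(x ⊛ y)[4] = 9

x ⊛ y = [6, 6, 0, 6, 9]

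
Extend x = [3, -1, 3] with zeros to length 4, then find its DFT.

Original 3-point DFT: [5, 2.0000+3.4641i, 2.0000-3.4641i]
Zero-padded 4-point DFT provides frequency interpolation.

DFT_4([x, 0, ...]) = [5, 1i, 7, -1i]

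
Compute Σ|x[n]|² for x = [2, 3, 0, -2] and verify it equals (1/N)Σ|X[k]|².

Time domain:
Σ|x[n]|² = |2|² + |3|² + |0|² + |-2|² = 17.0000

Frequency domain:
(1/4)Σ|X[k]|² = (1/4)(|3|² + |2-5i|² + |1|² + |2+5i|²) = (1/4)·68.0000 = 17.0000

Both sides agree, confirming Parseval's theorem.

Σ|x[n]|² = (1/N)Σ|X[k]|² = 17.0000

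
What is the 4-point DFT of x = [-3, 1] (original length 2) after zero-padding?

Original 2-point DFT: [-2, -4]
Zero-padded 4-point DFT provides frequency interpolation.

DFT_4([x, 0, ...]) = [-2, -3-1i, -4, -3+1i]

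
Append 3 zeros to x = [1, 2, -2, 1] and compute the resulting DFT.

Original 4-point DFT: [2, 3-1i, -4, 3+1i]
Zero-padded 7-point DFT provides frequency interpolation.

DFT_7([x, 0, ...]) = [2, 1.7911-0.0477i, 2.9804-2.0358i, -2.2714-3.4064i, -2.2714+3.4064i, 2.9804+2.0358i, 1.7911+0.0477i]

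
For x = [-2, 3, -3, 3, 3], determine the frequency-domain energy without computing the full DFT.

Parseval: Σ|x[n]|² = (1/N)Σ|X[k]|², so Σ|X[k]|² = N·Σ|x[n]|² = 5·40.0000

Σ|X[k]|² = N·Σ|x[n]|² = 5·40.0000 = 200.0000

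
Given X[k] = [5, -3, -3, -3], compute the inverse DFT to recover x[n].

x[n] = (1/4) Σ(k=0 to 3) X[k] · e^(2πikn/4)

Computing each x[n]:
x[0] = -1
x[1] = 2
x[2] = 2
x[3] = 2

x = [-1, 2, 2, 2]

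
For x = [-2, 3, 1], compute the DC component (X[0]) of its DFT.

X[0] = Σ(n=0 to 2) x[n] · ω_3^0 = Σ x[n]
= (-2) + (3) + (1)

X[0] = 2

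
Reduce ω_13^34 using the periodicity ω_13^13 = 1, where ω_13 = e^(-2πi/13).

Since ω_13^13 = 1, powers reduce modulo 13.
34 mod 13 = 8
So ω_13^34 = ω_13^8 = e^(-2πi·8/13)

ω_13^34 = ω_13^8 = -0.7485+0.6631i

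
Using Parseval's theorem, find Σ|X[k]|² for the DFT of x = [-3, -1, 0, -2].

Parseval: Σ|x[n]|² = (1/N)Σ|X[k]|², so Σ|X[k]|² = N·Σ|x[n]|² = 4·14.0000

Σ|X[k]|² = N·Σ|x[n]|² = 4·14.0000 = 56.0000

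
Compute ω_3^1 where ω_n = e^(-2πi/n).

ω_3^1 = e^(-2πi·1/3)
= cos(-2π·1/3) + i·sin(-2π·1/3)
= cos(-2π/3) + i·sin(-2π/3)

ω_3^1 = cos(-2π/3) + i·sin(-2π/3) = -0.5000-0.8660i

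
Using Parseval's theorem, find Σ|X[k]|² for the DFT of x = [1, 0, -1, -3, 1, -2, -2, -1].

Parseval: Σ|x[n]|² = (1/N)Σ|X[k]|², so Σ|X[k]|² = N·Σ|x[n]|² = 8·21.0000

Σ|X[k]|² = N·Σ|x[n]|² = 8·21.0000 = 168.0000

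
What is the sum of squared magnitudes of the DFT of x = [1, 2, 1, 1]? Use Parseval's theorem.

Parseval: Σ|x[n]|² = (1/N)Σ|X[k]|², so Σ|X[k]|² = N·Σ|x[n]|² = 4·7.0000

Σ|X[k]|² = N·Σ|x[n]|² = 4·7.0000 = 28.0000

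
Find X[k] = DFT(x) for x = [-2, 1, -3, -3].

X[k] = Σ(n=0 to 3) x[n] · ω_4^(nk)
where ω_4 = e^(-2πi/4)

Computing each X[k]:
X[0] = -7
X[1] = 1-4i
X[2] = -3
X[3] = 1+4i

X = [-7, 1-4i, -3, 1+4i]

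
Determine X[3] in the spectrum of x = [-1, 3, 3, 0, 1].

X[3] = Σ(n=0 to 4) x[n] · ω_5^(3n) where ω_5 = e^(-2πi/5)
= (-1)·ω_5^0 + (3)·ω_5^3 + (3)·ω_5^6 + (0)·ω_5^9 + (1)·ω_5^12

X[3] = -3.3090-1.6776i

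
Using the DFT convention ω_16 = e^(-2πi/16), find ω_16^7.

ω_16^7 = e^(-2πi·7/16)
= cos(-2π·7/16) + i·sin(-2π·7/16)
= cos(-14π/16) + i·sin(-14π/16)

ω_16^7 = cos(-14π/16) + i·sin(-14π/16) = -0.9239-0.3827i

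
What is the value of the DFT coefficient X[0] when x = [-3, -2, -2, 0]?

X[0] = Σ(n=0 to 3) x[n] · ω_4^0 = Σ x[n]
= (-3) + (-2) + (-2) + (0)

X[0] = -7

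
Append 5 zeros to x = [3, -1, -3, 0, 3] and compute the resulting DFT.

Original 5-point DFT: [2, 6.0451+5.5676i, 0.4549-0.5020i, 0.4549+0.5020i, 6.0451-5.5676i]
Zero-padded 10-point DFT provides frequency interpolation.

DFT_10([x, 0, ...]) = [2, -1.1631+1.6776i, 6.0451+5.5676i, 6.6631-3.6655i, 0.4549-0.5020i, 4, 0.4549+0.5020i, 6.6631+3.6655i, 6.0451-5.5676i, -1.1631-1.6776i]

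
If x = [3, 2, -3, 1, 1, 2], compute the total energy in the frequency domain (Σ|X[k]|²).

Parseval: Σ|x[n]|² = (1/N)Σ|X[k]|², so Σ|X[k]|² = N·Σ|x[n]|² = 6·28.0000

Σ|X[k]|² = N·Σ|x[n]|² = 6·28.0000 = 168.0000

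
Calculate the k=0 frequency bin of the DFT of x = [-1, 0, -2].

X[0] = Σ(n=0 to 2) x[n] · ω_3^0 = Σ x[n]
= (-1) + (0) + (-2)

X[0] = -3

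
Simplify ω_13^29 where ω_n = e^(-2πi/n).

Since ω_13^13 = 1, powers reduce modulo 13.
29 mod 13 = 3
So ω_13^29 = ω_13^3 = e^(-2πi·3/13)

ω_13^29 = ω_13^3 = 0.1205-0.9927i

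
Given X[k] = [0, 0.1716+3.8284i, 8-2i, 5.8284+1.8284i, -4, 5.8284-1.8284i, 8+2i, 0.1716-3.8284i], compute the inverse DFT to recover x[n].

x[n] = (1/8) Σ(k=0 to 7) X[k] · e^(2πikn/8)

Computing each x[n]:
x[0] = 3
x[1] = -1
x[2] = -3
x[3] = 0
x[4] = 0
x[5] = 3
x[6] = -2
x[7] = 0

x = [3, -1, -3, 0, 0, 3, -2, 0]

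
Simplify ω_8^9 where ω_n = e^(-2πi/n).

Since ω_8^8 = 1, powers reduce modulo 8.
9 mod 8 = 1
So ω_8^9 = ω_8^1 = e^(-2πi·1/8)

ω_8^9 = ω_8^1 = 0.7071-0.7071i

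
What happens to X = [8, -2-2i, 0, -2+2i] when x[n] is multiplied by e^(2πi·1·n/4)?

Modulation property: DFT(ω_4^(-1n)·x[n]) = X[(k-1) mod 4], so circularly shift X by 1 positions.

X[k-1] = [-2+2i, 8, -2-2i, 0]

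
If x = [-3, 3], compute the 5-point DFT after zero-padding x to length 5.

Original 2-point DFT: [0, -6]
Zero-padded 5-point DFT provides frequency interpolation.

DFT_5([x, 0, ...]) = [0, -2.0729-2.8532i, -5.4271-1.7634i, -5.4271+1.7634i, -2.0729+2.8532i]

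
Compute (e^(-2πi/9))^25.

Since ω_9^9 = 1, powers reduce modulo 9.
25 mod 9 = 7
So ω_9^25 = ω_9^7 = e^(-2πi·7/9)

ω_9^25 = ω_9^7 = 0.1736+0.9848i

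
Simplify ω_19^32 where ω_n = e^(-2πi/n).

Since ω_19^19 = 1, powers reduce modulo 19.
32 mod 19 = 13
So ω_19^32 = ω_19^13 = e^(-2πi·13/19)

ω_19^32 = ω_19^13 = -0.4017+0.9158i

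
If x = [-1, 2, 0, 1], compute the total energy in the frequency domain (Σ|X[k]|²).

Parseval: Σ|x[n]|² = (1/N)Σ|X[k]|², so Σ|X[k]|² = N·Σ|x[n]|² = 4·6.0000

Σ|X[k]|² = N·Σ|x[n]|² = 4·6.0000 = 24.0000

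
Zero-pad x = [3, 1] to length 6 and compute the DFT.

Original 2-point DFT: [4, 2]
Zero-padded 6-point DFT provides frequency interpolation.

DFT_6([x, 0, ...]) = [4, 3.5000-0.8660i, 2.5000-0.8660i, 2, 2.5000+0.8660i, 3.5000+0.8660i]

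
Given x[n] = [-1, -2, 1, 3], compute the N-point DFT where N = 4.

X[k] = Σ(n=0 to 3) x[n] · ω_4^(nk)
where ω_4 = e^(-2πi/4)

Computing each X[k]:
X[0] = 1
X[1] = -2+5i
X[2] = -1
X[3] = -2-5i

X = [1, -2+5i, -1, -2-5i]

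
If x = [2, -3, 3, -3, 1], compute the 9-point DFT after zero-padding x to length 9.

Original 5-point DFT: [0, 1.3820+0.2775i, 3.6180+8.0575i, 3.6180-8.0575i, 1.3820-0.2775i]
Zero-padded 9-point DFT provides frequency interpolation.

DFT_9([x, 0, ...]) = [0, 0.7831+1.2300i, 0.9260-0.0269i, -1.5000+4.3301i, 8.7909+6.5373i, 8.7909-6.5373i, -1.5000-4.3301i, 0.9260+0.0269i, 0.7831-1.2300i]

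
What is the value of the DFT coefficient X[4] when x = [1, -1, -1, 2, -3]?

X[4] = Σ(n=0 to 4) x[n] · ω_5^(4n) where ω_5 = e^(-2πi/5)
= (1)·ω_5^0 + (-1)·ω_5^4 + (-1)·ω_5^8 + (2)·ω_5^12 + (-3)·ω_5^16

X[4] = -1.0451+0.1388i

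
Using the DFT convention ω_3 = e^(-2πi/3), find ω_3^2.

ω_3^2 = e^(-2πi·2/3)
= cos(-2π·2/3) + i·sin(-2π·2/3)
= cos(-4π/3) + i·sin(-4π/3)

ω_3^2 = cos(-4π/3) + i·sin(-4π/3) = -0.5000+0.8660i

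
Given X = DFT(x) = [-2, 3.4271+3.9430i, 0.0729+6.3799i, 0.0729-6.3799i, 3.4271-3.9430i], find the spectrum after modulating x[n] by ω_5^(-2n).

Modulation property: DFT(ω_5^(-2n)·x[n]) = X[(k-2) mod 5], so circularly shift X by 2 positions.

X[k-2] = [0.0729-6.3799i, 3.4271-3.9430i, -2, 3.4271+3.9430i, 0.0729+6.3799i]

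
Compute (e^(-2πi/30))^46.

Since ω_30^30 = 1, powers reduce modulo 30.
46 mod 30 = 16
So ω_30^46 = ω_30^16 = e^(-2πi·16/30)

ω_30^46 = ω_30^16 = -0.9781+0.2079i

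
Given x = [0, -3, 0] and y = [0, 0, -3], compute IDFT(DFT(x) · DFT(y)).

(x ⊛ y)[n] = Σ(m=0 to 2) x[m] · y[(n-m) mod 3]

Computing each output sample:
(x ⊛ y)[0] = 9
(x ⊛ y)[1] = 0
(x ⊛ y)[2] = 0

x ⊛ y = [9, 0, 0]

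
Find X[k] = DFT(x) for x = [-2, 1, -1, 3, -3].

X[k] = Σ(n=0 to 4) x[n] · ω_5^(nk)
where ω_5 = e^(-2πi/5)

Computing each X[k]:
X[0] = -2
X[1] = -4.2361-1.4531i
X[2] = 0.2361-6.1554i
X[3] = 0.2361+6.1554i
X[4] = -4.2361+1.4531i

X = [-2, -4.2361-1.4531i, 0.2361-6.1554i, 0.2361+6.1554i, -4.2361+1.4531i]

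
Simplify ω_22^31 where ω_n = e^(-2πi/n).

Since ω_22^22 = 1, powers reduce modulo 22.
31 mod 22 = 9
So ω_22^31 = ω_22^9 = e^(-2πi·9/22)

ω_22^31 = ω_22^9 = -0.8413-0.5406i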